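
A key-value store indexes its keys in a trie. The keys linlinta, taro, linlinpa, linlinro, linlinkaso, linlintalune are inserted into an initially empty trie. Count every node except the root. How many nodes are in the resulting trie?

24

For each word, the new-node count is its length minus the longest prefix already in the trie:
  "linlinta" → 8 new (l, i, n, l, i, n, t, a)
  "taro" → 4 new (t, a, r, o)
  "linlinpa" → prefix "linlin" already present; 2 new (p, a)
  "linlinro" → prefix "linlin" already present; 2 new (r, o)
  "linlinkaso" → prefix "linlin" already present; 4 new (k, a, s, o)
  "linlintalune" → prefix "linlinta" already present; 4 new (l, u, n, e)
Total nodes = 8 + 4 + 2 + 2 + 4 + 4 = 24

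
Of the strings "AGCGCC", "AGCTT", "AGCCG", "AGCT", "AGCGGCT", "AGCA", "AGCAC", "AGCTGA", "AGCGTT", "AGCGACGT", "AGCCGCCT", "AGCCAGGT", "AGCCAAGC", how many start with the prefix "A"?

Filter for entries beginning with "A":
Words under "A": AGCA, AGCAC, AGCCAAGC, AGCCAGGT, AGCCG, AGCCGCCT, AGCGACGT, AGCGCC, AGCGGCT, AGCGTT, AGCT, AGCTGA, AGCTT
Count: 13

13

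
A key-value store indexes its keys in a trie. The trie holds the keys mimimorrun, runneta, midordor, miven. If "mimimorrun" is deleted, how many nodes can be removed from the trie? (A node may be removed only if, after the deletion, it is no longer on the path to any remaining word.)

8

Walk "mimimorrun" from the leaf back toward the root, removing each node that no remaining word uses.
The suffix "mimorrun" (8 nodes) is used only by "mimimorrun"; the node for "mi" still has the child "d", so pruning stops there.
Nodes removed: 8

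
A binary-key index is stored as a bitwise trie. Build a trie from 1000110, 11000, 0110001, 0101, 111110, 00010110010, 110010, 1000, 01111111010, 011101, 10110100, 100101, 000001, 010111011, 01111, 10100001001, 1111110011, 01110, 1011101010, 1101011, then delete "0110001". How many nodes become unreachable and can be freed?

A node on "0110001"'s path can go only if nothing else ends at it or branches off below it.
The suffix "0001" (4 nodes) is used only by "0110001"; the node for "011" still has the child "1", so pruning stops there.
Nodes removed: 4

4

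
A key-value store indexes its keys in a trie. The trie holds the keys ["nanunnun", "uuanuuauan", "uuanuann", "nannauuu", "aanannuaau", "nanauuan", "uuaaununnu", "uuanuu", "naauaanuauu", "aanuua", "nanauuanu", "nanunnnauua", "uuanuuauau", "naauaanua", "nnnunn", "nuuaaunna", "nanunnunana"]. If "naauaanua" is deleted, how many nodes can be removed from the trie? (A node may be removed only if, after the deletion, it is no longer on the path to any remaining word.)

0

A node on "naauaanua"'s path can go only if nothing else ends at it or branches off below it.
Every node on "naauaanua" is still needed (e.g. by "naauaanuauu"), so nothing is freed.
Nodes removed: 0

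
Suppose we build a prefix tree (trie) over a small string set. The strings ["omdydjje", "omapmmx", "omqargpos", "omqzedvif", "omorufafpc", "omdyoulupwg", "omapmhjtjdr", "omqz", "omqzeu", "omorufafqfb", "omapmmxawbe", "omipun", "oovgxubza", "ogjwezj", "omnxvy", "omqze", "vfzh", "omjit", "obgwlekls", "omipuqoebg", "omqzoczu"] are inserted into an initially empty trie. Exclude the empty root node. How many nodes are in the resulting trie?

101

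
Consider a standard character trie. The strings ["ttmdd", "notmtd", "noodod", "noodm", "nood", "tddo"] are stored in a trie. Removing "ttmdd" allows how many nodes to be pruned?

Walk "ttmdd" from the leaf back toward the root, removing each node that no remaining word uses.
The suffix "tmdd" (4 nodes) is used only by "ttmdd"; the node for "t" still has the child "d", so pruning stops there.
Nodes removed: 4

4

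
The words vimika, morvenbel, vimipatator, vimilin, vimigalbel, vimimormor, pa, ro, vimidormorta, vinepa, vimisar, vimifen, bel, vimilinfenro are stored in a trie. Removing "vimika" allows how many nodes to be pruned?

After clearing the end-marker at "vimika", prune upward until reaching a node still needed by another word.
The suffix "ka" (2 nodes) is used only by "vimika"; the node for "vimi" still has the child "p", so pruning stops there.
Nodes removed: 2

2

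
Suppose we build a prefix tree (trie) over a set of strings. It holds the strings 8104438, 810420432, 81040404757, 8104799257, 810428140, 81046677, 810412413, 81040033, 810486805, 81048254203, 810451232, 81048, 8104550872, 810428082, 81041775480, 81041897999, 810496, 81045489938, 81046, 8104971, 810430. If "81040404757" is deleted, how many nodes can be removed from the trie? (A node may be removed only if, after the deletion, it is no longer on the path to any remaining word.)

After clearing the end-marker at "81040404757", prune upward until reaching a node still needed by another word.
The suffix "404757" (6 nodes) is used only by "81040404757"; the node for "81040" still has the child "0", so pruning stops there.
Nodes removed: 6

6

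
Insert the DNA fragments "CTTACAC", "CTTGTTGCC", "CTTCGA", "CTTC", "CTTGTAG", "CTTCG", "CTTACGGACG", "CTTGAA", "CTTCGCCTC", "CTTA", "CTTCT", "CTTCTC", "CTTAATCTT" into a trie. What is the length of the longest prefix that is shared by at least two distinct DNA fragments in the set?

Look for the deepest trie node that still has at least two words in its subtree.
e.g. "CTTACAC" and "CTTACGGACG" share the prefix "CTTAC" of length 5; no pair shares a longer one.
Longest shared-prefix length: 5

5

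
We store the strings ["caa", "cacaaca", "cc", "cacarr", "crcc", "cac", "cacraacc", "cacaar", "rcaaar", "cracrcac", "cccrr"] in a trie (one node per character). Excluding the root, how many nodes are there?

35

Trie structure (* marks end of a word):
(root)
├─ c
│  ├─ a
│  │  ├─ a *
│  │  └─ c *
│  │     ├─ a
│  │     │  ├─ a
│  │     │  │  ├─ c
│  │     │  │  │  └─ a *
│  │     │  │  └─ r *
│  │     │  └─ r
│  │     │     └─ r *
│  │     └─ r
│  │        └─ a
│  │           └─ a
│  │              └─ c
│  │                 └─ c *
│  ├─ c *
│  │  └─ c
│  │     └─ r
│  │        └─ r *
│  └─ r
│     ├─ a
│     │  └─ c
│     │     └─ r
│     │        └─ c
│     │           └─ a
│     │              └─ c *
│     └─ c
│        └─ c *
└─ r
   └─ c
      └─ a
         └─ a
            └─ a
               └─ r *
Counting every labelled node above: 35.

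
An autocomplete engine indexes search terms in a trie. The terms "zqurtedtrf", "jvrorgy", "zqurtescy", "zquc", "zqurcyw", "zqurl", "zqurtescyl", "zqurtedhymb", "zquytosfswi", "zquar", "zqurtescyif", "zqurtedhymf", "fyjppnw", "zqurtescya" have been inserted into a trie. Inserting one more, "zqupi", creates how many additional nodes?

"zqu" is already a path in the trie; the remaining "pi" must be added.
Each of the 2 remaining characters creates one node.

2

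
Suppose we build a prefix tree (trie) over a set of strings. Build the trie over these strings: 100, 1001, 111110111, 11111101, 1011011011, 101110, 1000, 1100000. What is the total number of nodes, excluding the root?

Trie structure (* marks end of a word):
(root)
└─ 1
   ├─ 0
   │  ├─ 0 *
   │  │  ├─ 0 *
   │  │  └─ 1 *
   │  └─ 1
   │     └─ 1
   │        ├─ 0
   │        │  └─ 1
   │        │     └─ 1
   │        │        └─ 0
   │        │           └─ 1
   │        │              └─ 1 *
   │        └─ 1
   │           └─ 0 *
   └─ 1
      ├─ 0
      │  └─ 0
      │     └─ 0
      │        └─ 0
      │           └─ 0 *
      └─ 1
         └─ 1
            └─ 1
               ├─ 0
               │  └─ 1
               │     └─ 1
               │        └─ 1 *
               └─ 1
                  └─ 0
                     └─ 1 *
Counting every labelled node above: 31.

31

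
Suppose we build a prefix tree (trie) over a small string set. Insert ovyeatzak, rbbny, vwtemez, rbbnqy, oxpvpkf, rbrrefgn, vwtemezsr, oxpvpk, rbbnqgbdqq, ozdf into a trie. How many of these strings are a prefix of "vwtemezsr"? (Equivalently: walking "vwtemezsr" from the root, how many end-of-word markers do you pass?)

Check each prefix of "vwtemezsr" against the stored set — each match is an end-marker on the path.
Prefixes of the query that are stored words: "vwtemez", "vwtemezsr"
Count: 2

2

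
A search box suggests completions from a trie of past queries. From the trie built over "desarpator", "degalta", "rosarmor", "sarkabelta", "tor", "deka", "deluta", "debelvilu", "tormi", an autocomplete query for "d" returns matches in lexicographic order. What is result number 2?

DFS of the "d" subtree visits, in order: "debelvilu", "degalta", "deka", "deluta", "desarpator"
Position 2: degalta

degalta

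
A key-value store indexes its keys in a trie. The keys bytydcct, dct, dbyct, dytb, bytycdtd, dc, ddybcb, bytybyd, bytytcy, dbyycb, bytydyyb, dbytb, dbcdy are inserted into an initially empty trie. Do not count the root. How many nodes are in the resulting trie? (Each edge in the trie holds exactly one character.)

For each word, the new-node count is its length minus the longest prefix already in the trie:
  "bytydcct" → 8 new (b, y, t, y, d, c, c, t)
  "dct" → 3 new (d, c, t)
  "dbyct" → prefix "d" already present; 4 new (b, y, c, t)
  "dytb" → prefix "d" already present; 3 new (y, t, b)
  "bytycdtd" → prefix "byty" already present; 4 new (c, d, t, d)
  "dc" → prefix "dc" already present; 0 new (none)
  "ddybcb" → prefix "d" already present; 5 new (d, y, b, c, b)
  "bytybyd" → prefix "byty" already present; 3 new (b, y, d)
  "bytytcy" → prefix "byty" already present; 3 new (t, c, y)
  "dbyycb" → prefix "dby" already present; 3 new (y, c, b)
  "bytydyyb" → prefix "bytyd" already present; 3 new (y, y, b)
  "dbytb" → prefix "dby" already present; 2 new (t, b)
  "dbcdy" → prefix "db" already present; 3 new (c, d, y)
Total nodes = 8 + 3 + 4 + 3 + 4 + 0 + 5 + 3 + 3 + 3 + 3 + 2 + 3 = 44

44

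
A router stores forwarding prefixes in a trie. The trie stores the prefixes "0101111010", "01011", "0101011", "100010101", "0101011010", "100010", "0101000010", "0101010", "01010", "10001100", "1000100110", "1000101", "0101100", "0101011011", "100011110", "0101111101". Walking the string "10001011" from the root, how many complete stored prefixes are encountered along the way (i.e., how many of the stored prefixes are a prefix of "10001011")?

Traverse "10001011" character by character; count nodes along the way that are marked as word ends.
Prefixes of the query that are stored words: "100010", "1000101"
Count: 2

2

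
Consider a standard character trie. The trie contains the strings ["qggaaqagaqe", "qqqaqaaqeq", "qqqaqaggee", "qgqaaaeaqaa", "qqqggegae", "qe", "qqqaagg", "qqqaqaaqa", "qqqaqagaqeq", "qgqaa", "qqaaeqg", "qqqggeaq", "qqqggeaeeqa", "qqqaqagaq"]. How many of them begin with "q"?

14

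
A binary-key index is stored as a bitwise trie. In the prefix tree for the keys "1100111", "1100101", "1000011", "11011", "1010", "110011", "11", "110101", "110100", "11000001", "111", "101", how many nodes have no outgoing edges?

Leaves are exactly the stored words that no other stored word extends.
Those words: "1000011", "1010", "11000001", "1100101", "1100111", "110100", "110101", "11011", "111"
Leaf count: 9

9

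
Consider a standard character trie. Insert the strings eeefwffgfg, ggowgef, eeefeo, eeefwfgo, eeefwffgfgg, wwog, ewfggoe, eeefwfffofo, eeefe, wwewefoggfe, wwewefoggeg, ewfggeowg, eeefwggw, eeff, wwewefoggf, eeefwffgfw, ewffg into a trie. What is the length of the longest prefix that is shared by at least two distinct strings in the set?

Look for the deepest trie node that still has at least two words in its subtree.
"eeefwffgfg" and "eeefwffgfgg" agree on "eeefwffgfg" (10 characters) before diverging; nothing deeper is shared.
Longest shared-prefix length: 10

10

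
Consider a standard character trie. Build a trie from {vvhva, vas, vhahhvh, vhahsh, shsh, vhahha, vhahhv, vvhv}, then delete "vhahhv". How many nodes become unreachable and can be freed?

Walk "vhahhv" from the leaf back toward the root, removing each node that no remaining word uses.
Every node on "vhahhv" is still needed (e.g. by "vhahhvh"), so nothing is freed.
Nodes removed: 0

0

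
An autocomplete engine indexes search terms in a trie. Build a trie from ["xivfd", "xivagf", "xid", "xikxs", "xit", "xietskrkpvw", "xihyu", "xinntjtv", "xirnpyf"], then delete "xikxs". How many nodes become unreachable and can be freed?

3

A node on "xikxs"'s path can go only if nothing else ends at it or branches off below it.
The suffix "kxs" (3 nodes) is used only by "xikxs"; the node for "xi" still has the child "v", so pruning stops there.
Nodes removed: 3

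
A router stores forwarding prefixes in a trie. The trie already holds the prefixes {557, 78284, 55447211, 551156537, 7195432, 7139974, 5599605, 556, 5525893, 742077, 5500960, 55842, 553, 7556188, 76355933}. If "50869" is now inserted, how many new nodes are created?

Walking "50869" from the root, the first 1 characters ("5") follow existing edges; "0" is the first miss.
So 5 − 1 = 4 new nodes.

4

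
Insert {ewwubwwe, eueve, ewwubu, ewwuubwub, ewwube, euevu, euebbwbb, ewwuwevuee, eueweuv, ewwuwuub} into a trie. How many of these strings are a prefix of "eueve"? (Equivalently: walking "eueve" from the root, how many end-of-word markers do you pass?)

Walk "eueve" from the root; an end-of-word marker is hit whenever a stored word is a prefix of "eueve".
Prefixes of the query that are stored words: "eueve"
Count: 1

1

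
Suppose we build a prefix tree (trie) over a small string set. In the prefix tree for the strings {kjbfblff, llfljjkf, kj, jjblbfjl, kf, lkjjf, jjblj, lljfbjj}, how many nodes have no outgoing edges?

A leaf is a node with no children — equivalently, the end of a word that is not a proper prefix of any other stored word.
Those words: "jjblbfjl", "jjblj", "kf", "kjbfblff", "lkjjf", "llfljjkf", "lljfbjj"
Leaf count: 7

7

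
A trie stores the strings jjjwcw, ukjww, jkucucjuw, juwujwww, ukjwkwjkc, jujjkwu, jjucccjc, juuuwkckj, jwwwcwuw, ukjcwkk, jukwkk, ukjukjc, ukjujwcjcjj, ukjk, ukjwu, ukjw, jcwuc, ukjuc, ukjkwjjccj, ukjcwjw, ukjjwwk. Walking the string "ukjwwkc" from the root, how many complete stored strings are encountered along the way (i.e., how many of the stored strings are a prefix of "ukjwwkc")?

2

Traverse "ukjwwkc" character by character; count nodes along the way that are marked as word ends.
Prefixes of the query that are stored words: "ukjw", "ukjww"
Count: 2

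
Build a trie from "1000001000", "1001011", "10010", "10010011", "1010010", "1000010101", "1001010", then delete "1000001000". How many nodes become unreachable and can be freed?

5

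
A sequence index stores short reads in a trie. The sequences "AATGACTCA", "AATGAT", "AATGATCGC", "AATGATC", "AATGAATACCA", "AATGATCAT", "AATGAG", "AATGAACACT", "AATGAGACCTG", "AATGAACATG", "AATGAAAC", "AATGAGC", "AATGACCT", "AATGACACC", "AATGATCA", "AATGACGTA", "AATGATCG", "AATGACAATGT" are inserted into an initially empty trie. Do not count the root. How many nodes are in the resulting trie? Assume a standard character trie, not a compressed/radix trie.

Insert word by word; a character creates a node only if that edge doesn't already exist:
  "AATGACTCA" → 9 new (A, A, T, G, A, C, T, C, A)
  "AATGAT" → prefix "AATGA" already present; 1 new (T)
  "AATGATCGC" → prefix "AATGAT" already present; 3 new (C, G, C)
  "AATGATC" → prefix "AATGATC" already present; 0 new (none)
  "AATGAATACCA" → prefix "AATGA" already present; 6 new (A, T, A, C, C, A)
  "AATGATCAT" → prefix "AATGATC" already present; 2 new (A, T)
  "AATGAG" → prefix "AATGA" already present; 1 new (G)
  "AATGAACACT" → prefix "AATGAA" already present; 4 new (C, A, C, T)
  "AATGAGACCTG" → prefix "AATGAG" already present; 5 new (A, C, C, T, G)
  "AATGAACATG" → prefix "AATGAACA" already present; 2 new (T, G)
  "AATGAAAC" → prefix "AATGAA" already present; 2 new (A, C)
  "AATGAGC" → prefix "AATGAG" already present; 1 new (C)
  "AATGACCT" → prefix "AATGAC" already present; 2 new (C, T)
  "AATGACACC" → prefix "AATGAC" already present; 3 new (A, C, C)
  "AATGATCA" → prefix "AATGATCA" already present; 0 new (none)
  "AATGACGTA" → prefix "AATGAC" already present; 3 new (G, T, A)
  "AATGATCG" → prefix "AATGATCG" already present; 0 new (none)
  "AATGACAATGT" → prefix "AATGACA" already present; 4 new (A, T, G, T)
Total nodes = 9 + 1 + 3 + 0 + 6 + 2 + 1 + 4 + 5 + 2 + 2 + 1 + 2 + 3 + 0 + 3 + 0 + 4 = 48

48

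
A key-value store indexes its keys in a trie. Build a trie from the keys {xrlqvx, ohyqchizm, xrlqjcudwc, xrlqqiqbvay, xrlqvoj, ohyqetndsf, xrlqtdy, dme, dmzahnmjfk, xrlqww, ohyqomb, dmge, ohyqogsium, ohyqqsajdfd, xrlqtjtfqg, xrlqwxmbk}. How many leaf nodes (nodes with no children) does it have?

16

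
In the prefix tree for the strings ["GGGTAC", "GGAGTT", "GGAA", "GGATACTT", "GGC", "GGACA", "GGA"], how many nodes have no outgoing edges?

Leaves are exactly the stored words that no other stored word extends.
Those words: "GGAA", "GGACA", "GGAGTT", "GGATACTT", "GGC", "GGGTAC"
Leaf count: 6

6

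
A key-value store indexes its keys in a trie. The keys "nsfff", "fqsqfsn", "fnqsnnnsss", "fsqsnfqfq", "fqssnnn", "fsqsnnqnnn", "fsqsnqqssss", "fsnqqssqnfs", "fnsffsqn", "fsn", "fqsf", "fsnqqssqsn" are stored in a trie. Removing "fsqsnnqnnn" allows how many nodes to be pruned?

5

Walk "fsqsnnqnnn" from the leaf back toward the root, removing each node that no remaining word uses.
The suffix "nqnnn" (5 nodes) is used only by "fsqsnnqnnn"; the node for "fsqsn" still has the child "f", so pruning stops there.
Nodes removed: 5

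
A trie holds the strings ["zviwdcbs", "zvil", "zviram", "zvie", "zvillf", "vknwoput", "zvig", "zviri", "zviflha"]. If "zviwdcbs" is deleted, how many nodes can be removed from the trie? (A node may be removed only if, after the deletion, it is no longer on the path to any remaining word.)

5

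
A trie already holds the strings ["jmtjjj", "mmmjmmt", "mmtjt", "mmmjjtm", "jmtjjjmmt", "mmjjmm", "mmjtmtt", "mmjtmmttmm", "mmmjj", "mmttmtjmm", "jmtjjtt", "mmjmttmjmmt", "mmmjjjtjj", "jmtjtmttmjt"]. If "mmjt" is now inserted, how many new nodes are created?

0

Every character of "mmjt" already lies on an existing path (it is a prefix of some stored word).
No new nodes are needed: 0.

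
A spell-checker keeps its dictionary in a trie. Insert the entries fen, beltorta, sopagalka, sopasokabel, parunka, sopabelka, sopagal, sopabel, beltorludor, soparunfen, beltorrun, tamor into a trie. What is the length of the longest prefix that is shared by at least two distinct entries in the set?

Look for the deepest trie node that still has at least two words in its subtree.
"sopabel" and "sopabelka" agree on "sopabel" (7 characters) before diverging; nothing deeper is shared.
Longest shared-prefix length: 7

7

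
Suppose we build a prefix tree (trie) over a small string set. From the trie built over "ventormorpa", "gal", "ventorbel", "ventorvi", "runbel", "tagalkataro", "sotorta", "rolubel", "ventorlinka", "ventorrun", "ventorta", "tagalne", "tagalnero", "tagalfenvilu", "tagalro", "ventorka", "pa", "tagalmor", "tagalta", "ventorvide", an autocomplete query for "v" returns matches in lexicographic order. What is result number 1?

ventorbel

Filter for "v…" and sort: "ventorbel", "ventorka", "ventorlinka", "ventormorpa", "ventorrun", "ventorta", "ventorvi", "ventorvide"
Position 1: ventorbel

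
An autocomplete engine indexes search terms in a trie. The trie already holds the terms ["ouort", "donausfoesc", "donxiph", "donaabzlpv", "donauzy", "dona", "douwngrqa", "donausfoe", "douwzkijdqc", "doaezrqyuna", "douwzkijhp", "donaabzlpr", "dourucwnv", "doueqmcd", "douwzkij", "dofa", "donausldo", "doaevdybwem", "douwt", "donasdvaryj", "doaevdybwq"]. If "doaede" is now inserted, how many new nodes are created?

2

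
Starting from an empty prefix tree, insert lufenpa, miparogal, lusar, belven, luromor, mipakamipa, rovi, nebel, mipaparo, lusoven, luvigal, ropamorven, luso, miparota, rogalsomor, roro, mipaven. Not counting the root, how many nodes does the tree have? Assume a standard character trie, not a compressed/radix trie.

81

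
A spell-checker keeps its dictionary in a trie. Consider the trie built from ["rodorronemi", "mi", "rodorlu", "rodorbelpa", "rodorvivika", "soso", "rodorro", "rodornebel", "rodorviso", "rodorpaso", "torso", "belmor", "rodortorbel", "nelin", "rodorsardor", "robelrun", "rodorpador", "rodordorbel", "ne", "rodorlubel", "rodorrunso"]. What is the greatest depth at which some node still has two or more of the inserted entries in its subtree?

7

Look for the deepest trie node that still has at least two words in its subtree.
"rodorlu" and "rodorlubel" agree on "rodorlu" (7 characters) before diverging; nothing deeper is shared.
Longest shared-prefix length: 7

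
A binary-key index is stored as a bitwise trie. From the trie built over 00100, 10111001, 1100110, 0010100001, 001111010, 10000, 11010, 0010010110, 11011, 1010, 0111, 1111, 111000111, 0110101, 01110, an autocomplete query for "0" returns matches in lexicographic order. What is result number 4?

Words with prefix "0", in lexicographic order: "00100", "0010010110", "0010100001", "001111010", "0110101", "0111", "01110"
The 4th is 001111010.

001111010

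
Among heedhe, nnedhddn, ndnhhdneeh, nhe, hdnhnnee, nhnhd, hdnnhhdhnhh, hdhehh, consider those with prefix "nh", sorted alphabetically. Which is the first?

Filter for "nh…" and sort: "nhe", "nhnhd"
Position 1: nhe

nhe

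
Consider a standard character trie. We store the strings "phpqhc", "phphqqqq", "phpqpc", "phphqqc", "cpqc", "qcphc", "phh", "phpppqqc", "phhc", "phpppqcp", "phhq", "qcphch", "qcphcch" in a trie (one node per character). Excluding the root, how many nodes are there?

36

Trace insertions, counting only characters that open a new branch:
  "phpqhc" → 6 new (p, h, p, q, h, c)
  "phphqqqq" → prefix "php" already present; 5 new (h, q, q, q, q)
  "phpqpc" → prefix "phpq" already present; 2 new (p, c)
  "phphqqc" → prefix "phphqq" already present; 1 new (c)
  "cpqc" → 4 new (c, p, q, c)
  "qcphc" → 5 new (q, c, p, h, c)
  "phh" → prefix "ph" already present; 1 new (h)
  "phpppqqc" → prefix "php" already present; 5 new (p, p, q, q, c)
  "phhc" → prefix "phh" already present; 1 new (c)
  "phpppqcp" → prefix "phpppq" already present; 2 new (c, p)
  "phhq" → prefix "phh" already present; 1 new (q)
  "qcphch" → prefix "qcphc" already present; 1 new (h)
  "qcphcch" → prefix "qcphc" already present; 2 new (c, h)
Total nodes = 6 + 5 + 2 + 1 + 4 + 5 + 1 + 5 + 1 + 2 + 1 + 1 + 2 = 36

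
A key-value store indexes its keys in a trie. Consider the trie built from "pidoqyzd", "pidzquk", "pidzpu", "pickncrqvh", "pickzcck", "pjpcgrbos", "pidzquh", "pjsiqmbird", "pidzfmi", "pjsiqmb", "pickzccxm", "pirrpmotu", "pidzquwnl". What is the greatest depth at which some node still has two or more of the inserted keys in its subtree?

7

Equivalently: take the maximum, over all pairs, of their longest common prefix length.
"pickzcck" and "pickzccxm" agree on "pickzcc" (7 characters) before diverging; nothing deeper is shared.
Longest shared-prefix length: 7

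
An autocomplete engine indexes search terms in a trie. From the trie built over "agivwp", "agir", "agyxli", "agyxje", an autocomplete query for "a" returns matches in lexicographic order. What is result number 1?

agir

DFS of the "a" subtree visits, in order: "agir", "agivwp", "agyxje", "agyxli"
The 1st is agir.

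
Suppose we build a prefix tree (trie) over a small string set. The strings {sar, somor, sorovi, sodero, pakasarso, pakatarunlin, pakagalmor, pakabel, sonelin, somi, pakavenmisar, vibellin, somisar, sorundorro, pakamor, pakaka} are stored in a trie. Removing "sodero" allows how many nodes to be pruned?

After clearing the end-marker at "sodero", prune upward until reaching a node still needed by another word.
The suffix "dero" (4 nodes) is used only by "sodero"; the node for "so" still has the child "m", so pruning stops there.
Nodes removed: 4

4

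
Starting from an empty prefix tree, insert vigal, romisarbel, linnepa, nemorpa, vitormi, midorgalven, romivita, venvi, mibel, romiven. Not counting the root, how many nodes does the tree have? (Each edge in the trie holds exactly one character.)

58

For each word, the new-node count is its length minus the longest prefix already in the trie:
  "vigal" → 5 new (v, i, g, a, l)
  "romisarbel" → 10 new (r, o, m, i, s, a, r, b, e, l)
  "linnepa" → 7 new (l, i, n, n, e, p, a)
  "nemorpa" → 7 new (n, e, m, o, r, p, a)
  "vitormi" → prefix "vi" already present; 5 new (t, o, r, m, i)
  "midorgalven" → 11 new (m, i, d, o, r, g, a, l, v, e, n)
  "romivita" → prefix "romi" already present; 4 new (v, i, t, a)
  "venvi" → prefix "v" already present; 4 new (e, n, v, i)
  "mibel" → prefix "mi" already present; 3 new (b, e, l)
  "romiven" → prefix "romiv" already present; 2 new (e, n)
Total nodes = 5 + 10 + 7 + 7 + 5 + 11 + 4 + 4 + 3 + 2 = 58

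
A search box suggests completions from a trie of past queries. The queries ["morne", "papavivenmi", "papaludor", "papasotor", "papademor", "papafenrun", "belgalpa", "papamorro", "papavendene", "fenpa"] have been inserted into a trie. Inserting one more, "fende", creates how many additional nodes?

2

"fen" is already a path in the trie; the remaining "de" must be added.
So 5 − 3 = 2 new nodes.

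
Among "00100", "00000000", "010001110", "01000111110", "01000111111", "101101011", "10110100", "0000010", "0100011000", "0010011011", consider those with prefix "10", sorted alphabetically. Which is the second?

101101011

DFS of the "10" subtree visits, in order: "10110100", "101101011"
Position 2: 101101011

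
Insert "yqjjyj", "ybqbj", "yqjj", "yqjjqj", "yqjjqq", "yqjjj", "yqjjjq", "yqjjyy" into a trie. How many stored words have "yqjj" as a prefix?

Filter for entries beginning with "yqjj":
Matches: "yqjj", "yqjjj", "yqjjjq", "yqjjqj", "yqjjqq", "yqjjyj", "yqjjyy"
Count: 7

7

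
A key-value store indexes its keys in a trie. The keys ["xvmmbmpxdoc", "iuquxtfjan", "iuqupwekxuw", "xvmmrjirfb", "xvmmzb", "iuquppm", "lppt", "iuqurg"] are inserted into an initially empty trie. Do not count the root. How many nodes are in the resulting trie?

44

Count nodes per top-level branch (shared prefixes stored once):
  'i'-branch (iuquppm, iuqupwekxuw, iuqurg, iuquxtfjan): 21 nodes
  'l'-branch (lppt): 4 nodes
  'x'-branch (xvmmbmpxdoc, xvmmrjirfb, xvmmzb): 19 nodes
Sum: 44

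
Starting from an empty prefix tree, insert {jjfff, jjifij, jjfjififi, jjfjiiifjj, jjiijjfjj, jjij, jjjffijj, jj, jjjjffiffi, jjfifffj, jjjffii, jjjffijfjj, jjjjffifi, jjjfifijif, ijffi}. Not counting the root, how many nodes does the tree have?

61

Insert word by word; a character creates a node only if that edge doesn't already exist:
  "jjfff" → 5 new (j, j, f, f, f)
  "jjifij" → prefix "jj" already present; 4 new (i, f, i, j)
  "jjfjififi" → prefix "jjf" already present; 6 new (j, i, f, i, f, i)
  "jjfjiiifjj" → prefix "jjfji" already present; 5 new (i, i, f, j, j)
  "jjiijjfjj" → prefix "jji" already present; 6 new (i, j, j, f, j, j)
  "jjij" → prefix "jji" already present; 1 new (j)
  "jjjffijj" → prefix "jj" already present; 6 new (j, f, f, i, j, j)
  "jj" → prefix "jj" already present; 0 new (none)
  "jjjjffiffi" → prefix "jjj" already present; 7 new (j, f, f, i, f, f, i)
  "jjfifffj" → prefix "jjf" already present; 5 new (i, f, f, f, j)
  "jjjffii" → prefix "jjjffi" already present; 1 new (i)
  "jjjffijfjj" → prefix "jjjffij" already present; 3 new (f, j, j)
  "jjjjffifi" → prefix "jjjjffif" already present; 1 new (i)
  "jjjfifijif" → prefix "jjjf" already present; 6 new (i, f, i, j, i, f)
  "ijffi" → 5 new (i, j, f, f, i)
Total nodes = 5 + 4 + 6 + 5 + 6 + 1 + 6 + 0 + 7 + 5 + 1 + 3 + 1 + 6 + 5 = 61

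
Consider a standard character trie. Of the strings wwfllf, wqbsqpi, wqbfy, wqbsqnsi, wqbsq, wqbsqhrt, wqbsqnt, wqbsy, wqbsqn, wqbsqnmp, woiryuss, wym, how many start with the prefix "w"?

12

Walk to "w"; the words in its subtree are exactly those with that prefix.
Matches: "woiryuss", "wqbfy", "wqbsq", "wqbsqhrt", "wqbsqn", "wqbsqnmp", "wqbsqnsi", "wqbsqnt", "wqbsqpi", "wqbsy", "wwfllf", "wym"
Count: 12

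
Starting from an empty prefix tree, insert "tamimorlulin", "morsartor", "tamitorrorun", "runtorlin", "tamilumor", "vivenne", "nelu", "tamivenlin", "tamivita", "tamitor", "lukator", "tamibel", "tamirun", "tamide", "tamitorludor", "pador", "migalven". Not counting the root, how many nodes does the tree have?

95

Count nodes per top-level branch (shared prefixes stored once):
  'l'-branch (lukator): 7 nodes
  'm'-branch (migalven, morsartor): 16 nodes
  'n'-branch (nelu): 4 nodes
  'p'-branch (pador): 5 nodes
  'r'-branch (runtorlin): 9 nodes
  't'-branch (tamibel, tamide, tamilumor, tamimorlulin, tamirun, tamitor, tamitorludor, tamitorrorun, tamivenlin, tamivita): 47 nodes
  'v'-branch (vivenne): 7 nodes
Sum: 95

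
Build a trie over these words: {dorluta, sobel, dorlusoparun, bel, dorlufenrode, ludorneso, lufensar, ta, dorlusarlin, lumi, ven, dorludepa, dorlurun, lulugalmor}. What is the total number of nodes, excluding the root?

71

For each word, the new-node count is its length minus the longest prefix already in the trie:
  "dorluta" → 7 new (d, o, r, l, u, t, a)
  "sobel" → 5 new (s, o, b, e, l)
  "dorlusoparun" → prefix "dorlu" already present; 7 new (s, o, p, a, r, u, n)
  "bel" → 3 new (b, e, l)
  "dorlufenrode" → prefix "dorlu" already present; 7 new (f, e, n, r, o, d, e)
  "ludorneso" → 9 new (l, u, d, o, r, n, e, s, o)
  "lufensar" → prefix "lu" already present; 6 new (f, e, n, s, a, r)
  "ta" → 2 new (t, a)
  "dorlusarlin" → prefix "dorlus" already present; 5 new (a, r, l, i, n)
  "lumi" → prefix "lu" already present; 2 new (m, i)
  "ven" → 3 new (v, e, n)
  "dorludepa" → prefix "dorlu" already present; 4 new (d, e, p, a)
  "dorlurun" → prefix "dorlu" already present; 3 new (r, u, n)
  "lulugalmor" → prefix "lu" already present; 8 new (l, u, g, a, l, m, o, r)
Total nodes = 7 + 5 + 7 + 3 + 7 + 9 + 6 + 2 + 5 + 2 + 3 + 4 + 3 + 8 = 71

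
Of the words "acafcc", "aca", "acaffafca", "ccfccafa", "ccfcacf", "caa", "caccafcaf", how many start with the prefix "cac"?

1

Traverse to the node for "cac", then collect every word in that subtree.
Matches: "caccafcaf"
Count: 1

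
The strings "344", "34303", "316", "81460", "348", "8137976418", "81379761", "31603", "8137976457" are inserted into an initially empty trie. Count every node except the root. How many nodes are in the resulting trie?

Count nodes per top-level branch (shared prefixes stored once):
  '3'-branch (316, 31603, 34303, 344, 348): 11 nodes
  '8'-branch (81379761, 8137976418, 8137976457, 81460): 16 nodes
Sum: 27

27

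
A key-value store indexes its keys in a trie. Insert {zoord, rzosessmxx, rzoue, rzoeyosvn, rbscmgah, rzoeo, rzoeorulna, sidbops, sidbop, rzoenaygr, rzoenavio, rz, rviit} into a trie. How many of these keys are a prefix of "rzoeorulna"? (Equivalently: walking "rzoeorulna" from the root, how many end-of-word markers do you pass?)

3

Walk "rzoeorulna" from the root; an end-of-word marker is hit whenever a stored word is a prefix of "rzoeorulna".
Prefixes of the query that are stored words: "rz", "rzoeo", "rzoeorulna"
Count: 3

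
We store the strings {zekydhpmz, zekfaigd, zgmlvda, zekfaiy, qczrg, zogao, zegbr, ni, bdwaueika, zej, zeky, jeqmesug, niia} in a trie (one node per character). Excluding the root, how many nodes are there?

55

Trace insertions, counting only characters that open a new branch:
  "zekydhpmz" → 9 new (z, e, k, y, d, h, p, m, z)
  "zekfaigd" → prefix "zek" already present; 5 new (f, a, i, g, d)
  "zgmlvda" → prefix "z" already present; 6 new (g, m, l, v, d, a)
  "zekfaiy" → prefix "zekfai" already present; 1 new (y)
  "qczrg" → 5 new (q, c, z, r, g)
  "zogao" → prefix "z" already present; 4 new (o, g, a, o)
  "zegbr" → prefix "ze" already present; 3 new (g, b, r)
  "ni" → 2 new (n, i)
  "bdwaueika" → 9 new (b, d, w, a, u, e, i, k, a)
  "zej" → prefix "ze" already present; 1 new (j)
  "zeky" → prefix "zeky" already present; 0 new (none)
  "jeqmesug" → 8 new (j, e, q, m, e, s, u, g)
  "niia" → prefix "ni" already present; 2 new (i, a)
Total nodes = 9 + 5 + 6 + 1 + 5 + 4 + 3 + 2 + 9 + 1 + 0 + 8 + 2 = 55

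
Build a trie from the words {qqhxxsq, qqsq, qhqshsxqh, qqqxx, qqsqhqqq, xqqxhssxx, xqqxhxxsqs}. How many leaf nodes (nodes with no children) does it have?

6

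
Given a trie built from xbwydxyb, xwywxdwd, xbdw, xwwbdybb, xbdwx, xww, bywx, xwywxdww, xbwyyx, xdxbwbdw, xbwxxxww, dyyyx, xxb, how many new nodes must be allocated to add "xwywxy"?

1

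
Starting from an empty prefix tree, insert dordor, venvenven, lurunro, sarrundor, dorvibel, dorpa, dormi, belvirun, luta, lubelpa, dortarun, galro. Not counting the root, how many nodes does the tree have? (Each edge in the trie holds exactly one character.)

65

Trace insertions, counting only characters that open a new branch:
  "dordor" → 6 new (d, o, r, d, o, r)
  "venvenven" → 9 new (v, e, n, v, e, n, v, e, n)
  "lurunro" → 7 new (l, u, r, u, n, r, o)
  "sarrundor" → 9 new (s, a, r, r, u, n, d, o, r)
  "dorvibel" → prefix "dor" already present; 5 new (v, i, b, e, l)
  "dorpa" → prefix "dor" already present; 2 new (p, a)
  "dormi" → prefix "dor" already present; 2 new (m, i)
  "belvirun" → 8 new (b, e, l, v, i, r, u, n)
  "luta" → prefix "lu" already present; 2 new (t, a)
  "lubelpa" → prefix "lu" already present; 5 new (b, e, l, p, a)
  "dortarun" → prefix "dor" already present; 5 new (t, a, r, u, n)
  "galro" → 5 new (g, a, l, r, o)
Total nodes = 6 + 9 + 7 + 9 + 5 + 2 + 2 + 8 + 2 + 5 + 5 + 5 = 65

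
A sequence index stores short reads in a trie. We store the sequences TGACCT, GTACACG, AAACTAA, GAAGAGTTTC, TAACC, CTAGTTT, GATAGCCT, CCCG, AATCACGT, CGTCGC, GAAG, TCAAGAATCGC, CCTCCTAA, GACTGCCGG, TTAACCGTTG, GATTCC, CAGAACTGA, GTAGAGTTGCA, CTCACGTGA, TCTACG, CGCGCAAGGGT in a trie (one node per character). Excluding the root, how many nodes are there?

131

For each word, the new-node count is its length minus the longest prefix already in the trie:
  "TGACCT" → 6 new (T, G, A, C, C, T)
  "GTACACG" → 7 new (G, T, A, C, A, C, G)
  "AAACTAA" → 7 new (A, A, A, C, T, A, A)
  "GAAGAGTTTC" → prefix "G" already present; 9 new (A, A, G, A, G, T, T, T, C)
  "TAACC" → prefix "T" already present; 4 new (A, A, C, C)
  "CTAGTTT" → 7 new (C, T, A, G, T, T, T)
  "GATAGCCT" → prefix "GA" already present; 6 new (T, A, G, C, C, T)
  "CCCG" → prefix "C" already present; 3 new (C, C, G)
  "AATCACGT" → prefix "AA" already present; 6 new (T, C, A, C, G, T)
  "CGTCGC" → prefix "C" already present; 5 new (G, T, C, G, C)
  "GAAG" → prefix "GAAG" already present; 0 new (none)
  "TCAAGAATCGC" → prefix "T" already present; 10 new (C, A, A, G, A, A, T, C, G, C)
  "CCTCCTAA" → prefix "CC" already present; 6 new (T, C, C, T, A, A)
  "GACTGCCGG" → prefix "GA" already present; 7 new (C, T, G, C, C, G, G)
  "TTAACCGTTG" → prefix "T" already present; 9 new (T, A, A, C, C, G, T, T, G)
  "GATTCC" → prefix "GAT" already present; 3 new (T, C, C)
  "CAGAACTGA" → prefix "C" already present; 8 new (A, G, A, A, C, T, G, A)
  "GTAGAGTTGCA" → prefix "GTA" already present; 8 new (G, A, G, T, T, G, C, A)
  "CTCACGTGA" → prefix "CT" already present; 7 new (C, A, C, G, T, G, A)
  "TCTACG" → prefix "TC" already present; 4 new (T, A, C, G)
  "CGCGCAAGGGT" → prefix "CG" already present; 9 new (C, G, C, A, A, G, G, G, T)
Total nodes = 6 + 7 + 7 + 9 + 4 + 7 + 6 + 3 + 6 + 5 + 0 + 10 + 6 + 7 + 9 + 3 + 8 + 8 + 7 + 4 + 9 = 131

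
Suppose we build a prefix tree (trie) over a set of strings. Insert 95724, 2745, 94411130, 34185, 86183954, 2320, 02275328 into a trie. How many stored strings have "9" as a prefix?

Filter for entries beginning with "9":
Words under "9": 94411130, 95724
Count: 2

2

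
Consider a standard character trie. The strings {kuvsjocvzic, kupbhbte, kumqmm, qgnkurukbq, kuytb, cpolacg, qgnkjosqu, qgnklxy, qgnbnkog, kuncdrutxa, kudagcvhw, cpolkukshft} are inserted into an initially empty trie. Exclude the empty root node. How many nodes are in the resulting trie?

76

Trace insertions, counting only characters that open a new branch:
  "kuvsjocvzic" → 11 new (k, u, v, s, j, o, c, v, z, i, c)
  "kupbhbte" → prefix "ku" already present; 6 new (p, b, h, b, t, e)
  "kumqmm" → prefix "ku" already present; 4 new (m, q, m, m)
  "qgnkurukbq" → 10 new (q, g, n, k, u, r, u, k, b, q)
  "kuytb" → prefix "ku" already present; 3 new (y, t, b)
  "cpolacg" → 7 new (c, p, o, l, a, c, g)
  "qgnkjosqu" → prefix "qgnk" already present; 5 new (j, o, s, q, u)
  "qgnklxy" → prefix "qgnk" already present; 3 new (l, x, y)
  "qgnbnkog" → prefix "qgn" already present; 5 new (b, n, k, o, g)
  "kuncdrutxa" → prefix "ku" already present; 8 new (n, c, d, r, u, t, x, a)
  "kudagcvhw" → prefix "ku" already present; 7 new (d, a, g, c, v, h, w)
  "cpolkukshft" → prefix "cpol" already present; 7 new (k, u, k, s, h, f, t)
Total nodes = 11 + 6 + 4 + 10 + 3 + 7 + 5 + 3 + 5 + 8 + 7 + 7 = 76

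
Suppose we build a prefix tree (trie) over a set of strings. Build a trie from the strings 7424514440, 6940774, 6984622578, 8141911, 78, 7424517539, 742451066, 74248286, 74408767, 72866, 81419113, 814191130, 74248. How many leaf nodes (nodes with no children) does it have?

10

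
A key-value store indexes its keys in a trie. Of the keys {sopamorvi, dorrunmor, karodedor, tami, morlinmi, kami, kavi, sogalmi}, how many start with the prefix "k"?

3

Filter for entries beginning with "k":
Words under "k": kami, karodedor, kavi
Count: 3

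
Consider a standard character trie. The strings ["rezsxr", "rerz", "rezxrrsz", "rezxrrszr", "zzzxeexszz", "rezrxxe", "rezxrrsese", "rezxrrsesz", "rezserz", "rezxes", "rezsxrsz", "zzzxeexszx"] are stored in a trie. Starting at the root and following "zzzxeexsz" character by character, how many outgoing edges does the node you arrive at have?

2

Walk "zzzxeexsz" from the root, arriving at one node.
Characters that immediately follow "zzzxeexsz" among the stored strings: {x, z}.
That node has 2 child edges.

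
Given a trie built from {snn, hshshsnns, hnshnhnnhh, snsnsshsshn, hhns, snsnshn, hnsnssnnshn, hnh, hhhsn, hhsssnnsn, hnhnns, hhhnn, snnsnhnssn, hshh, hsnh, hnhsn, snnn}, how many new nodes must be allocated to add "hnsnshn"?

Walking "hnsnshn" from the root, the first 5 characters ("hnsns") follow existing edges; "h" is the first miss.
Each of the 2 remaining characters creates one node.

2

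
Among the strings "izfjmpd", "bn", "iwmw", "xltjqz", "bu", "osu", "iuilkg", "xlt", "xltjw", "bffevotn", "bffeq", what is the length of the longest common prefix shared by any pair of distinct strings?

Equivalently: take the maximum, over all pairs, of their longest common prefix length.
e.g. "bffeq" and "bffevotn" share the prefix "bffe" of length 4; no pair shares a longer one.
Longest shared-prefix length: 4

4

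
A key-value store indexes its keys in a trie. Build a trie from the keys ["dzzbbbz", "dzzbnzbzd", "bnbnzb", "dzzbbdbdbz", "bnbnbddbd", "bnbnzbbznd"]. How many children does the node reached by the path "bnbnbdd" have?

1

Walk "bnbnbdd" from the root, arriving at one node.
Characters that immediately follow "bnbnbdd" among the stored strings: {b}.
That node has 1 child edge.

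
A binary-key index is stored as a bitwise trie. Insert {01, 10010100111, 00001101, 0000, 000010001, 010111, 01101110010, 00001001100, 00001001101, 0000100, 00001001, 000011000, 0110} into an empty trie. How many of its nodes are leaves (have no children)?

A leaf is a node with no children — equivalently, the end of a word that is not a proper prefix of any other stored word.
Those words: "000010001", "00001001100", "00001001101", "000011000", "00001101", "010111", "01101110010", "10010100111"
Leaf count: 8

8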